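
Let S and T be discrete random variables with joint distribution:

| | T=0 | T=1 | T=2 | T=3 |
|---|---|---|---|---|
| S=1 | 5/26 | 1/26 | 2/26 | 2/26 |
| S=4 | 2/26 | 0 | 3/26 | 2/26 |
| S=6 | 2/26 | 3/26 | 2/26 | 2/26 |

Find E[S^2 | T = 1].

109/4

P(T = 1) = 2/13.
Σ S^2·P over the event = 1·(1/26) + 36·(3/26) = 109/26.
E[S^2 | T = 1] = (109/26) / (2/13) = 109/4.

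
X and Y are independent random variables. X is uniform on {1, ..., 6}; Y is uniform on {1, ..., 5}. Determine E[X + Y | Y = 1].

9/2

Outcomes with Y = 1: (1,1), (2,1), (3,1), (4,1), (5,1), (6,1), each with probability 1/30.
E[X + Y | Y = 1] = (2 + 3 + 4 + 5 + 6 + 7) / 6 = 9/2.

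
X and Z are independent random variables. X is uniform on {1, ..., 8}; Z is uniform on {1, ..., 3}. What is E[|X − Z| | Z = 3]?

Outcomes with Z = 3: (1,3), (2,3), (3,3), (4,3), (5,3), (6,3), (7,3), (8,3), each with probability 1/24.
E[|X − Z| | Z = 3] = (2 + 1 + 0 + 1 + 2 + 3 + 4 + 5) / 8 = 9/4.

9/4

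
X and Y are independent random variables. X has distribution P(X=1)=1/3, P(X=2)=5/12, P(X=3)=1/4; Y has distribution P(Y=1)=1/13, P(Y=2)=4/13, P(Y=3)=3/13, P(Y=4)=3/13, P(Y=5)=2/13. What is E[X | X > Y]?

11/4

P(X > Y) = 5/39.
Summing X·P(x,y) over outcomes with X > Y gives 55/156.
E[X | X > Y] = (55/156) / (5/39) = 11/4.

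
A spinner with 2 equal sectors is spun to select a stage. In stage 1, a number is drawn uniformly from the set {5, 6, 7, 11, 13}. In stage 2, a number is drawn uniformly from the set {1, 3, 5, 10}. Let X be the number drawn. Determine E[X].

E[X | stage 1] = (5+6+7+11+13)/5 = 42/5.
E[X | stage 2] = (1+3+5+10)/4 = 19/4.
E[X] = (1/2)·(42/5) + (1/2)·(19/4) = 263/40.

263/40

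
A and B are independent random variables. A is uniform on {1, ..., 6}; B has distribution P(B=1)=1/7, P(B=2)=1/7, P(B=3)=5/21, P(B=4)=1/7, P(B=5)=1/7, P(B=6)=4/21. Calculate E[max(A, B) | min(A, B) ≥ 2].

P(min(A, B) ≥ 2) = 5/7.
Summing max(A,B)·P(x,y) over outcomes with min(A, B) ≥ 2 gives 24/7.
E[max(A, B) | min(A, B) ≥ 2] = (24/7) / (5/7) = 24/5.

24/5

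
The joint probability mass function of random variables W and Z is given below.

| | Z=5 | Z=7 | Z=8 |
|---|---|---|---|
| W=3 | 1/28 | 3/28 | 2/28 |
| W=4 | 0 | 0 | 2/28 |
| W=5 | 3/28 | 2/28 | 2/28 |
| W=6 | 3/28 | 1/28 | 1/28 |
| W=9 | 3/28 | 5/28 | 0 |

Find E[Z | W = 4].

8

P(W = 4) = 1/14.
Σ Z·P over the event = 8·(2/28) = 4/7.
E[Z | W = 4] = (4/7) / (1/14) = 8.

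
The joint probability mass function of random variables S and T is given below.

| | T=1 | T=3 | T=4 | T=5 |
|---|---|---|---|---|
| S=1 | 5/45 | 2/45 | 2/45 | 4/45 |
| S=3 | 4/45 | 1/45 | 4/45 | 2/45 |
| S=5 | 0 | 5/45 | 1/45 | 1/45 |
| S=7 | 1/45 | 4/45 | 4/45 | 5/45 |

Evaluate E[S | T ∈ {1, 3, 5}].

P(T ∈ {1, 3, 5}) = 34/45.
Summing S·P(S=x,T=y) over the conditioning event gives 44/15.
E[S | T ∈ {1, 3, 5}] = (44/15) / (34/45) = 66/17.

66/17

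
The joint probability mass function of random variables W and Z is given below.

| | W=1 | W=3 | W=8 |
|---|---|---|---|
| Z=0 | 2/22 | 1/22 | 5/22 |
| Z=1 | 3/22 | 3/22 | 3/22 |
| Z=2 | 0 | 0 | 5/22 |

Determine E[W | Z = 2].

8

P(Z = 2) = 5/22.
Σ W·P over the event = 8·(5/22) = 20/11.
E[W | Z = 2] = (20/11) / (5/22) = 8.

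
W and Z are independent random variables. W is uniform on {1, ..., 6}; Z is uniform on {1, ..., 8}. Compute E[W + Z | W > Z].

7

P(W > Z) = 5/16.
Summing (W+Z)·P(x,y) over outcomes with W > Z gives 35/16.
E[W + Z | W > Z] = (35/16) / (5/16) = 7.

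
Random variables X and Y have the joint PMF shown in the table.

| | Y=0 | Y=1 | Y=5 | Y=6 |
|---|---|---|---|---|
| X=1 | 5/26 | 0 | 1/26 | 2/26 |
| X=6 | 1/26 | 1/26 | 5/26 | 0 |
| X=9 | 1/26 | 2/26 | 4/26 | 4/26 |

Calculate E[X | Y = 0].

20/7

P(Y = 0) = 7/26.
Σ X·P over the event = 1·(5/26) + 6·(1/26) + 9·(1/26) = 10/13.
E[X | Y = 0] = (10/13) / (7/26) = 20/7.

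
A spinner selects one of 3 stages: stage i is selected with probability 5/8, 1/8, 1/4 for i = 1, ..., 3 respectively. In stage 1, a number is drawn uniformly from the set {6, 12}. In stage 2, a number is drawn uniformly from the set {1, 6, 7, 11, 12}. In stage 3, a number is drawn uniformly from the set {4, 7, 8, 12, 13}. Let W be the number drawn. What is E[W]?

E[W | stage 1] = (6+12)/2 = 9.
E[W | stage 2] = (1+6+7+11+12)/5 = 37/5.
E[W | stage 3] = (4+7+8+12+13)/5 = 44/5.
E[W] = (5/8)·(9) + (1/8)·(37/5) + (1/4)·(44/5) = 35/4.

35/4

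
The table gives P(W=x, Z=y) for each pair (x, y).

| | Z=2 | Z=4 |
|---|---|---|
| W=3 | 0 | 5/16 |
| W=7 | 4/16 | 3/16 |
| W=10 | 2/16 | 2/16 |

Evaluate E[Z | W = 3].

4

P(W = 3) = 5/16.
Σ Z·P over the event = 4·(5/16) = 5/4.
E[Z | W = 3] = (5/4) / (5/16) = 4.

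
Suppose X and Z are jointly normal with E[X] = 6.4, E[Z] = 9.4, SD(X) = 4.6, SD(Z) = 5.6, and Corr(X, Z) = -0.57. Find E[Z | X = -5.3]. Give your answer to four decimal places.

17.5188

E[Z | X=x] = μ_Z + ρ(σ_Z/σ_X)(x − μ_X) for jointly normal variables.
E[Z | X=-5.3] = 9.4 + (-0.57)·(5.6/4.6)·(-5.3 − (6.4)) = 9.4 + (-0.693913)·(-11.7) = 17.5188.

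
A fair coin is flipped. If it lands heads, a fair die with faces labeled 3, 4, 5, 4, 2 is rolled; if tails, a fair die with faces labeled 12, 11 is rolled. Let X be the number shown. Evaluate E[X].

E[X | heads] = (3+4+5+4+2)/5 = 18/5.
E[X | tails] = (12+11)/2 = 23/2.
By the law of total expectation,
E[X] = (1/2)·(18/5) + (1/2)·(23/2) = 151/20.

151/20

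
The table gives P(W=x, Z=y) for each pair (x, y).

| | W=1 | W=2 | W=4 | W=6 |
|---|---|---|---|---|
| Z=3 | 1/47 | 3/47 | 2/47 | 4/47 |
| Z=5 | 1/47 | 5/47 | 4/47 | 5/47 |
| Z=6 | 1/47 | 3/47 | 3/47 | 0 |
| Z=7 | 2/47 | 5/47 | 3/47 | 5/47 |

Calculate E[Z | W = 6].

P(W = 6) = 14/47.
Σ Z·P over the event = 3·(4/47) + 5·(5/47) + 7·(5/47) = 72/47.
E[Z | W = 6] = (72/47) / (14/47) = 36/7.

36/7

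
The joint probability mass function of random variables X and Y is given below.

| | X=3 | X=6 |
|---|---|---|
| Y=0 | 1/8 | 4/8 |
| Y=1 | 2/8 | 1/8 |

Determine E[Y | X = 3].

2/3

P(X = 3) = 3/8.
Σ Y·P over the event = 0·(1/8) + 1·(2/8) = 1/4.
E[Y | X = 3] = (1/4) / (3/8) = 2/3.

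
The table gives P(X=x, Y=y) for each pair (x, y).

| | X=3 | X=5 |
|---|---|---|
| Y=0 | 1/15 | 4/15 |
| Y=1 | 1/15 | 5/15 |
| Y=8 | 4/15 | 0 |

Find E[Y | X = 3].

P(X = 3) = 2/5.
Σ Y·P over the event = 0·(1/15) + 1·(1/15) + 8·(4/15) = 11/5.
E[Y | X = 3] = (11/5) / (2/5) = 11/2.

11/2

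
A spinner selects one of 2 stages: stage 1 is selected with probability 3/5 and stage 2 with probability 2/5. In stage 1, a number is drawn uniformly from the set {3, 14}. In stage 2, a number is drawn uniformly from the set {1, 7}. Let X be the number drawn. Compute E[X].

E[X | stage 1] = (3+14)/2 = 17/2.
E[X | stage 2] = (1+7)/2 = 4.
E[X] = (3/5)·(17/2) + (2/5)·(4) = 67/10.

67/10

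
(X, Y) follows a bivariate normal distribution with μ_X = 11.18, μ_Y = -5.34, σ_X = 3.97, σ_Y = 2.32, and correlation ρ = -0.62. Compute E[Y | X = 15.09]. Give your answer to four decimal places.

-6.7567

E[Y | X=x] = μ_Y + ρ(σ_Y/σ_X)(x − μ_X) for jointly normal variables.
E[Y | X=15.09] = -5.34 + (-0.62)·(2.32/3.97)·(15.09 − (11.18)) = -5.34 + (-0.36232)·(3.91) = -6.7567.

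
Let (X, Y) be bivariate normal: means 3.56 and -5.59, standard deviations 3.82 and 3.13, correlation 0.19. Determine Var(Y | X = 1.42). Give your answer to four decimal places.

9.4432

For a bivariate normal, Var(Y | X=x) = σ_Y²(1 − ρ²).
Var(Y | X=1.42) = (3.13)²·(1 − (0.19)²) = 9.7969·0.9639 = 9.4432.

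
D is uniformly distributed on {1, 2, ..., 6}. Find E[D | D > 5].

Given D > 5, D is equally likely to be any of {6}.
E[D | D > 5] = (6) / 1 = 6.

6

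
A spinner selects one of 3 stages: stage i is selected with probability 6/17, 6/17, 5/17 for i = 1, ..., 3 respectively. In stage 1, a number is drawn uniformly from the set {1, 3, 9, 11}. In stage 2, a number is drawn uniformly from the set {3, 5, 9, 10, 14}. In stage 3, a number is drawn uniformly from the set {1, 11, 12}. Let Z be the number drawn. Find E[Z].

626/85

E[Z | stage 1] = (1+3+9+11)/4 = 6.
E[Z | stage 2] = (3+5+9+10+14)/5 = 41/5.
E[Z | stage 3] = (1+11+12)/3 = 8.
By the law of total expectation,
E[Z] = (6/17)·(6) + (6/17)·(41/5) + (5/17)·(8) = 626/85.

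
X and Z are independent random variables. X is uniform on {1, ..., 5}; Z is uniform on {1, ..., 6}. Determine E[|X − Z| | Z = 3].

6/5

Outcomes with Z = 3: (1,3), (2,3), (3,3), (4,3), (5,3), each with probability 1/30.
E[|X − Z| | Z = 3] = (2 + 1 + 0 + 1 + 2) / 5 = 6/5.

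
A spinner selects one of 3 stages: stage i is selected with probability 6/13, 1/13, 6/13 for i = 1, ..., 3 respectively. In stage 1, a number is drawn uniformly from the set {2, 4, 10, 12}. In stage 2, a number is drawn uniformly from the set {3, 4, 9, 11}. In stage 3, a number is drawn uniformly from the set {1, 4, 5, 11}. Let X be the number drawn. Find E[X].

E[X | stage 1] = (2+4+10+12)/4 = 7.
E[X | stage 2] = (3+4+9+11)/4 = 27/4.
E[X | stage 3] = (1+4+5+11)/4 = 21/4.
E[X] = (6/13)·(7) + (1/13)·(27/4) + (6/13)·(21/4) = 321/52.

321/52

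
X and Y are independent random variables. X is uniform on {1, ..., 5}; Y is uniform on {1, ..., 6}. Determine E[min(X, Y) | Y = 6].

3

Outcomes with Y = 6: (1,6), (2,6), (3,6), (4,6), (5,6), each with probability 1/30.
E[min(X, Y) | Y = 6] = (1 + 2 + 3 + 4 + 5) / 5 = 3.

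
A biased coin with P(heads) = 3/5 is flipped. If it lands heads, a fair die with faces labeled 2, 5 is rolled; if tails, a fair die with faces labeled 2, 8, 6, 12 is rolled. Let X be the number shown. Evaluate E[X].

49/10

E[X | heads] = (2+5)/2 = 7/2.
E[X | tails] = (2+8+6+12)/4 = 7.
By the law of total expectation,
E[X] = (3/5)·(7/2) + (2/5)·(7) = 49/10.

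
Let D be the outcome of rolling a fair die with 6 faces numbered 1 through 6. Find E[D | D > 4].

Given D > 4, D is equally likely to be any of {5, 6}.
E[D | D > 4] = (5 + 6) / 2 = 11/2.

11/2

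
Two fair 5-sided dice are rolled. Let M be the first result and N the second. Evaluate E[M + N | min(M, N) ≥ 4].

P(min(M, N) ≥ 4) = 4/25.
Summing (M+N)·P(x,y) over outcomes with min(M, N) ≥ 4 gives 36/25.
E[M + N | min(M, N) ≥ 4] = (36/25) / (4/25) = 9.

9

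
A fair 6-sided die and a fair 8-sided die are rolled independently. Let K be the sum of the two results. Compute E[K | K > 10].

P(K > 10) = 5/24.
Σ over the event: 11·1/12 + 12·1/16 + 13·1/24 + 14·1/48 = 5/2.
E[K | K > 10] = (5/2) / (5/24) = 12.

12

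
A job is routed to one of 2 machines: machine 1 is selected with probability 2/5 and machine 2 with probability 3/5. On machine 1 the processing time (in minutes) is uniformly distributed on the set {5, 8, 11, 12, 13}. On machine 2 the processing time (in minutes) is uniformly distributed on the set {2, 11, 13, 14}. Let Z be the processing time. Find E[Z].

E[Z | machine 1] = (5+8+11+12+13)/5 = 49/5.
E[Z | machine 2] = (2+11+13+14)/4 = 10.
By the law of total expectation,
E[Z] = (2/5)·(49/5) + (3/5)·(10) = 248/25.

248/25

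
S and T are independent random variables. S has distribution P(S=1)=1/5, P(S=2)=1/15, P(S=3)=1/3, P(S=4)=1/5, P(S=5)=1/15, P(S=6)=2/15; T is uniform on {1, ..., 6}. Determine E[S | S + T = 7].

49/15

P(S + T = 7) = 1/6.
Summing S·P(x,y) over outcomes with S + T = 7 gives 49/90.
E[S | S + T = 7] = (49/90) / (1/6) = 49/15.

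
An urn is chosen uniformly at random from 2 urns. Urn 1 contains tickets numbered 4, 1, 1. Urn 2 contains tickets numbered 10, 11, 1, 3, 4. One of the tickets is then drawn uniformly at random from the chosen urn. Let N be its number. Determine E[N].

E[N | urn 1] = (4+1+1)/3 = 2.
E[N | urn 2] = (10+11+1+3+4)/5 = 29/5.
By the law of total expectation,
E[N] = (1/2)·(2) + (1/2)·(29/5) = 39/10.

39/10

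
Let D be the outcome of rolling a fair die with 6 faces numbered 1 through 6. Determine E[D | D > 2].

9/2

Given D > 2, D is equally likely to be any of {3, 4, 5, 6}.
E[D | D > 2] = (3 + 4 + 5 + 6) / 4 = 9/2.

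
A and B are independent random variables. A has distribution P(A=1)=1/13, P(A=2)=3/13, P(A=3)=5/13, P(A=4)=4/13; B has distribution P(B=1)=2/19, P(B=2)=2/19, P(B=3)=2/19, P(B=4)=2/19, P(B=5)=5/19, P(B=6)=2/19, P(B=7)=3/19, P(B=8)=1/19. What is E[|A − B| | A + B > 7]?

365/129

P(A + B > 7) = 129/247.
Summing |A−B|·P(x,y) over outcomes with A + B > 7 gives 365/247.
E[|A − B| | A + B > 7] = (365/247) / (129/247) = 365/129.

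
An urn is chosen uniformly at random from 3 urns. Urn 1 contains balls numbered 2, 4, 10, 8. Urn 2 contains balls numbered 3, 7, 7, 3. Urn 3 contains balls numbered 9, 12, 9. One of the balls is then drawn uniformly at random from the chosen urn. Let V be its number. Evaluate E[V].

7

E[V | urn 1] = (2+4+10+8)/4 = 6.
E[V | urn 2] = (3+7+7+3)/4 = 5.
E[V | urn 3] = (9+12+9)/3 = 10.
By the law of total expectation,
E[V] = (1/3)·(6) + (1/3)·(5) + (1/3)·(10) = 7.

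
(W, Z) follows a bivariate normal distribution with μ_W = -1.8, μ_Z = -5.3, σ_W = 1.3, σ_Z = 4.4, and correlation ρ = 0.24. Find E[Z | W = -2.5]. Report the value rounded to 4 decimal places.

For a bivariate normal, E[Z | W=x] = μ_Z + ρ·(σ_Z/σ_W)·(x − μ_W).
E[Z | W=-2.5] = -5.3 + (0.24)·(4.4/1.3)·(-2.5 − (-1.8)) = -5.3 + (0.81231)·(-0.7) = -5.8686.

-5.8686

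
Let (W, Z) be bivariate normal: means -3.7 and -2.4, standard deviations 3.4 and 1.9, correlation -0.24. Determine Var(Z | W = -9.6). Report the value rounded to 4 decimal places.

Var(Z | W=x) = (1 − ρ²)·σ_Z².
Var(Z | W=-9.6) = (1.9)²·(1 − (-0.24)²) = 3.61·0.9424 = 3.4021.

3.4021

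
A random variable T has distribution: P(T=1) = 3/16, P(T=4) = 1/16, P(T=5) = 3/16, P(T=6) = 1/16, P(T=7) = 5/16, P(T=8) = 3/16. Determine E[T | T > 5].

65/9

P(T > 5) = 9/16.
Σ over the event: 6·1/16 + 7·5/16 + 8·3/16 = 65/16.
E[T | T > 5] = (65/16) / (9/16) = 65/9.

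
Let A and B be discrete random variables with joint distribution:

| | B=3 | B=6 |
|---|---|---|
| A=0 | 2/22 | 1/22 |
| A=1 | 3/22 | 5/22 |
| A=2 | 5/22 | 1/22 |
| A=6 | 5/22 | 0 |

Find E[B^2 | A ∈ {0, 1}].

261/11

P(A ∈ {0, 1}) = 1/2.
Σ B^2·P over the event = 9·(2/22) + 36·(1/22) + 9·(3/22) + 36·(5/22) = 261/22.
E[B^2 | A ∈ {0, 1}] = (261/22) / (1/2) = 261/11.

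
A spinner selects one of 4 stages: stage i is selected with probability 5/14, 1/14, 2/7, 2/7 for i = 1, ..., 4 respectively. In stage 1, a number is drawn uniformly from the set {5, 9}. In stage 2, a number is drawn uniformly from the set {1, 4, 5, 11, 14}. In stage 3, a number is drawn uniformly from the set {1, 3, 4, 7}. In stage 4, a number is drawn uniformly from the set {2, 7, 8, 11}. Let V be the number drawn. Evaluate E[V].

85/14

E[V | stage 1] = (5+9)/2 = 7.
E[V | stage 2] = (1+4+5+11+14)/5 = 7.
E[V | stage 3] = (1+3+4+7)/4 = 15/4.
E[V | stage 4] = (2+7+8+11)/4 = 7.
E[V] = (5/14)·(7) + (1/14)·(7) + (2/7)·(15/4) + (2/7)·(7) = 85/14.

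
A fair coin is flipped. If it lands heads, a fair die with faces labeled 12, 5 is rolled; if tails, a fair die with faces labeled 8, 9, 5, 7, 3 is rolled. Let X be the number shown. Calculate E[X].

E[X | heads] = (12+5)/2 = 17/2.
E[X | tails] = (8+9+5+7+3)/5 = 32/5.
By the law of total expectation,
E[X] = (1/2)·(17/2) + (1/2)·(32/5) = 149/20.

149/20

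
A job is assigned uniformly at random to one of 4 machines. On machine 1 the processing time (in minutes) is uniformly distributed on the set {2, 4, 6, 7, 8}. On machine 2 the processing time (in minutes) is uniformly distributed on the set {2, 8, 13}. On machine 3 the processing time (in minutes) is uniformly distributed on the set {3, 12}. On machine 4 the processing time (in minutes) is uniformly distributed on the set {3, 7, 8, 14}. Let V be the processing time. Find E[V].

E[V | machine 1] = (2+4+6+7+8)/5 = 27/5.
E[V | machine 2] = (2+8+13)/3 = 23/3.
E[V | machine 3] = (3+12)/2 = 15/2.
E[V | machine 4] = (3+7+8+14)/4 = 8.
E[V] = (1/4)·(27/5) + (1/4)·(23/3) + (1/4)·(15/2) + (1/4)·(8) = 857/120.

857/120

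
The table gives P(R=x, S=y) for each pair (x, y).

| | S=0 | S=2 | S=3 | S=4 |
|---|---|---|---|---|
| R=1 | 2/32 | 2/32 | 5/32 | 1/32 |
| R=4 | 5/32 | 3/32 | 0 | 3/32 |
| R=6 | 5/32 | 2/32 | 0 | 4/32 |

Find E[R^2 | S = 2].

P(S = 2) = 7/32.
Σ R^2·P over the event = 1·(2/32) + 16·(3/32) + 36·(2/32) = 61/16.
E[R^2 | S = 2] = (61/16) / (7/32) = 122/7.

122/7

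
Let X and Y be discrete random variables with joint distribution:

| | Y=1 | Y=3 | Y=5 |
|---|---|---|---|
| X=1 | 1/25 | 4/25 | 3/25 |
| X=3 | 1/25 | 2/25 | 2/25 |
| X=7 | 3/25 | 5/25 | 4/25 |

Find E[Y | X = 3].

P(X = 3) = 1/5.
Σ Y·P over the event = 1·(1/25) + 3·(2/25) + 5·(2/25) = 17/25.
E[Y | X = 3] = (17/25) / (1/5) = 17/5.

17/5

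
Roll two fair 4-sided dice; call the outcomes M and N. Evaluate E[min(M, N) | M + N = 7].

3

P(M + N = 7) = 1/8.
Summing min(M,N)·P(x,y) over outcomes with M + N = 7 gives 3/8.
E[min(M, N) | M + N = 7] = (3/8) / (1/8) = 3.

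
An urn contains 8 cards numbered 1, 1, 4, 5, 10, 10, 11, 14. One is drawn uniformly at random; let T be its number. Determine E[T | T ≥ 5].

10

P(T ≥ 5) = 5/8.
Σ over the event: 5·1/8 + 10·1/4 + 11·1/8 + 14·1/8 = 25/4.
E[T | T ≥ 5] = (25/4) / (5/8) = 10.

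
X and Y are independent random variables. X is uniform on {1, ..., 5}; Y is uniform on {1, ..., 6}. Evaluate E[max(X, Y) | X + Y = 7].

24/5

Outcomes with X + Y = 7: (1,6), (2,5), (3,4), (4,3), (5,2), each with probability 1/30.
E[max(X, Y) | X + Y = 7] = (6 + 5 + 4 + 4 + 5) / 5 = 24/5.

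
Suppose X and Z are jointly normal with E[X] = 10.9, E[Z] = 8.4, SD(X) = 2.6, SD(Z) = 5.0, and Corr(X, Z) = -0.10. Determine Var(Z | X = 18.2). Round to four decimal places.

Var(Z | X=x) = (1 − ρ²)·σ_Z².
Var(Z | X=18.2) = (5.0)²·(1 − (-0.10)²) = 25·0.99 = 24.7500.

24.7500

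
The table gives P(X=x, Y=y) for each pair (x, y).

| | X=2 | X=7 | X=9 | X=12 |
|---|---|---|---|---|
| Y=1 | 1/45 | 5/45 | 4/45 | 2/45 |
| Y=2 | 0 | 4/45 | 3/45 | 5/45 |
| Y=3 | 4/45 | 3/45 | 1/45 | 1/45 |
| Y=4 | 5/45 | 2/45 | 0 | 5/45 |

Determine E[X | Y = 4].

P(Y = 4) = 4/15.
Σ X·P over the event = 2·(5/45) + 7·(2/45) + 12·(5/45) = 28/15.
E[X | Y = 4] = (28/15) / (4/15) = 7.

7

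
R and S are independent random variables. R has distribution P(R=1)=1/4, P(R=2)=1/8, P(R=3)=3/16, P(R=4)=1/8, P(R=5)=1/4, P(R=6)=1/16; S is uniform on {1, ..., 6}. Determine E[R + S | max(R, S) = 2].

13/4

P(max(R, S) = 2) = 1/12.
Summing (R+S)·P(x,y) over outcomes with max(R, S) = 2 gives 13/48.
E[R + S | max(R, S) = 2] = (13/48) / (1/12) = 13/4.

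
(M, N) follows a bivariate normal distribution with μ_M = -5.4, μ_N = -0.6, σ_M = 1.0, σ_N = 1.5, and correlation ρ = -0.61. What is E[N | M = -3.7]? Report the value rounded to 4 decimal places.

The regression of N on M has slope ρ·σ_N/σ_M and passes through (μ_M, μ_N).
E[N | M=-3.7] = -0.6 + (-0.61)·(1.5/1.0)·(-3.7 − (-5.4)) = -0.6 + (-0.915)·(1.7) = -2.1555.

-2.1555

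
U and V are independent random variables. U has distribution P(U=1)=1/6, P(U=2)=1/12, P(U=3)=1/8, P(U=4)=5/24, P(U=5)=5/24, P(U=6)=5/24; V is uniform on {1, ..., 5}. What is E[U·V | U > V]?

851/68

P(U > V) = 17/30.
Summing UV·P(x,y) over outcomes with U > V gives 851/120.
E[U·V | U > V] = (851/120) / (17/30) = 851/68.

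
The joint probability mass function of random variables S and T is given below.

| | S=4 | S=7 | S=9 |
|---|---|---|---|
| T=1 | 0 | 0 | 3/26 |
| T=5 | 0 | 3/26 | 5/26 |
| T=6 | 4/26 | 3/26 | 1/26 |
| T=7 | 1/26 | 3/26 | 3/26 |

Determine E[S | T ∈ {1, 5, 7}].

145/18

P(T ∈ {1, 5, 7}) = 9/13.
Summing S·P(S=x,T=y) over the conditioning event gives 145/26.
E[S | T ∈ {1, 5, 7}] = (145/26) / (9/13) = 145/18.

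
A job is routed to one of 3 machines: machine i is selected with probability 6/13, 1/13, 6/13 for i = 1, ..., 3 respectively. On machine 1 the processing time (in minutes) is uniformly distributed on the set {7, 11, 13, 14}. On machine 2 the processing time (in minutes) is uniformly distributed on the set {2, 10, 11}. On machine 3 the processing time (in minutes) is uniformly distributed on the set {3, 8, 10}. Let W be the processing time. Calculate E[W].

703/78

E[W | machine 1] = (7+11+13+14)/4 = 45/4.
E[W | machine 2] = (2+10+11)/3 = 23/3.
E[W | machine 3] = (3+8+10)/3 = 7.
E[W] = (6/13)·(45/4) + (1/13)·(23/3) + (6/13)·(7) = 703/78.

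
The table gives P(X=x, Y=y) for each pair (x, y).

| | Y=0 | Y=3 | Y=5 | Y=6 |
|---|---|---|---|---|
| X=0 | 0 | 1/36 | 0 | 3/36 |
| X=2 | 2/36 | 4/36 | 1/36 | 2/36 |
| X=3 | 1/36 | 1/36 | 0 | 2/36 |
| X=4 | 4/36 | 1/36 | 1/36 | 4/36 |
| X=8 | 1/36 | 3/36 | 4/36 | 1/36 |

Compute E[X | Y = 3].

P(Y = 3) = 5/18.
Σ X·P over the event = 0·(1/36) + 2·(4/36) + 3·(1/36) + 4·(1/36) + 8·(3/36) = 13/12.
E[X | Y = 3] = (13/12) / (5/18) = 39/10.

39/10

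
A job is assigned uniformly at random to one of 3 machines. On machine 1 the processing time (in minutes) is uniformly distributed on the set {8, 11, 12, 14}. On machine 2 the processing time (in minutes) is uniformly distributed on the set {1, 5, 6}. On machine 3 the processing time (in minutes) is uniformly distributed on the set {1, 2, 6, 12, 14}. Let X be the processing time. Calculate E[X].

89/12

E[X | machine 1] = (8+11+12+14)/4 = 45/4.
E[X | machine 2] = (1+5+6)/3 = 4.
E[X | machine 3] = (1+2+6+12+14)/5 = 7.
By the law of total expectation,
E[X] = (1/3)·(45/4) + (1/3)·(4) + (1/3)·(7) = 89/12.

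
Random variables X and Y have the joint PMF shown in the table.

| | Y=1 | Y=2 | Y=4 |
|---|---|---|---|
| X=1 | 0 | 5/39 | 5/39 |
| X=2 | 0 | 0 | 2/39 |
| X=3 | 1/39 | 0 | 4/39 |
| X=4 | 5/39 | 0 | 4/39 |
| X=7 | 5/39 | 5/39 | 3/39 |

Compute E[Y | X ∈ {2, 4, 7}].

P(X ∈ {2, 4, 7}) = 8/13.
Σ Y·P over the event = 4·(2/39) + 1·(5/39) + 4·(4/39) + 1·(5/39) + 2·(5/39) + 4·(3/39) = 56/39.
E[Y | X ∈ {2, 4, 7}] = (56/39) / (8/13) = 7/3.

7/3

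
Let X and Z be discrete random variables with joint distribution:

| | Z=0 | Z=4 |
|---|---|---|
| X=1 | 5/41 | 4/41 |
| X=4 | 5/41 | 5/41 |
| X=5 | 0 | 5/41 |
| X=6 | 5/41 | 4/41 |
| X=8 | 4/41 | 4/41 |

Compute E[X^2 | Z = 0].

521/19

P(Z = 0) = 19/41.
Σ X^2·P over the event = 1·(5/41) + 16·(5/41) + 36·(5/41) + 64·(4/41) = 521/41.
E[X^2 | Z = 0] = (521/41) / (19/41) = 521/19.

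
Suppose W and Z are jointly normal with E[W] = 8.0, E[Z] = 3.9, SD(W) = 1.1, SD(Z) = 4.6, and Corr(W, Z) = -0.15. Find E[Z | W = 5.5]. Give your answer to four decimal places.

For a bivariate normal, E[Z | W=x] = μ_Z + ρ·(σ_Z/σ_W)·(x − μ_W).
E[Z | W=5.5] = 3.9 + (-0.15)·(4.6/1.1)·(5.5 − (8.0)) = 3.9 + (-0.62727)·(-2.5) = 5.4682.

5.4682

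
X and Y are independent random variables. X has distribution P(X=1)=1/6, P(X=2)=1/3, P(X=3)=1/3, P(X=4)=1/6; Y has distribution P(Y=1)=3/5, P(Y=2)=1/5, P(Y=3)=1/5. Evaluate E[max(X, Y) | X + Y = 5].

24/7

P(X + Y = 5) = 7/30.
Summing max(X,Y)·P(x,y) over outcomes with X + Y = 5 gives 4/5.
E[max(X, Y) | X + Y = 5] = (4/5) / (7/30) = 24/7.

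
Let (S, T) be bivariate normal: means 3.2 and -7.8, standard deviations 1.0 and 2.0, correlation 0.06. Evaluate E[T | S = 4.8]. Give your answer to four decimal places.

-7.6080

For a bivariate normal, E[T | S=x] = μ_T + ρ·(σ_T/σ_S)·(x − μ_S).
E[T | S=4.8] = -7.8 + (0.06)·(2.0/1.0)·(4.8 − (3.2)) = -7.8 + (0.12)·(1.6) = -7.6080.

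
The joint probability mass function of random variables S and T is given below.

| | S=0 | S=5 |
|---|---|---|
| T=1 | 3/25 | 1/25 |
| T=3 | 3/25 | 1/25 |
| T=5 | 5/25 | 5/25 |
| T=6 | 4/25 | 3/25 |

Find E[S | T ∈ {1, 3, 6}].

5/3

P(T ∈ {1, 3, 6}) = 3/5.
Σ S·P over the event = 0·(3/25) + 0·(3/25) + 0·(4/25) + 5·(1/25) + 5·(1/25) + 5·(3/25) = 1.
E[S | T ∈ {1, 3, 6}] = (1) / (3/5) = 5/3.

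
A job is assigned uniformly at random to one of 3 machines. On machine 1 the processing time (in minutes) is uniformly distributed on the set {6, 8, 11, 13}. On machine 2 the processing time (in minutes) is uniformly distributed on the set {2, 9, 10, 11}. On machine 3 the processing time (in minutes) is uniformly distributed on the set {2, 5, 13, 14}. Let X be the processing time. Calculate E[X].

E[X | machine 1] = (6+8+11+13)/4 = 19/2.
E[X | machine 2] = (2+9+10+11)/4 = 8.
E[X | machine 3] = (2+5+13+14)/4 = 17/2.
By the law of total expectation,
E[X] = (1/3)·(19/2) + (1/3)·(8) + (1/3)·(17/2) = 26/3.

26/3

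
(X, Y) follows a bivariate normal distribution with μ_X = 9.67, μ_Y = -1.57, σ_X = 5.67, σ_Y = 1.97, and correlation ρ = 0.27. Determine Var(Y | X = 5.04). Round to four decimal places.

The conditional variance in a bivariate normal is σ_Y²(1 − ρ²), independent of x.
Var(Y | X=5.04) = (1.97)²·(1 − (0.27)²) = 3.8809·0.9271 = 3.5980.

3.5980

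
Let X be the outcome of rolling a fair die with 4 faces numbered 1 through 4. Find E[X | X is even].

Given X is even, X is equally likely to be any of {2, 4}.
E[X | X is even] = (2 + 4) / 2 = 3.

3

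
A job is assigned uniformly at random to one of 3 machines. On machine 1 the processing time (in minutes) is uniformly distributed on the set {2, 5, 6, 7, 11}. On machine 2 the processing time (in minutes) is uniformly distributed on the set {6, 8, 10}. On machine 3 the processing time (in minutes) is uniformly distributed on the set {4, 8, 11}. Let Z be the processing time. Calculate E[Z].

328/45

E[Z | machine 1] = (2+5+6+7+11)/5 = 31/5.
E[Z | machine 2] = (6+8+10)/3 = 8.
E[Z | machine 3] = (4+8+11)/3 = 23/3.
By the law of total expectation,
E[Z] = (1/3)·(31/5) + (1/3)·(8) + (1/3)·(23/3) = 328/45.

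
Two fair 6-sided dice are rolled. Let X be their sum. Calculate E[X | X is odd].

7

P(X is odd) = 1/2.
Σ over the event: 3·1/18 + 5·1/9 + 7·1/6 + 9·1/9 + 11·1/18 = 7/2.
E[X | X is odd] = (7/2) / (1/2) = 7.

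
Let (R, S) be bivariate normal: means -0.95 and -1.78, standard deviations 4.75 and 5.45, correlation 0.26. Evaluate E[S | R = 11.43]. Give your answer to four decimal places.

1.9131

E[S | R=x] = μ_S + ρ(σ_S/σ_R)(x − μ_R) for jointly normal variables.
E[S | R=11.43] = -1.78 + (0.26)·(5.45/4.75)·(11.43 − (-0.95)) = -1.78 + (0.2983158)·(12.38) = 1.9131.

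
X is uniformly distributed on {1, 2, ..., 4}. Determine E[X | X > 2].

7/2

Given X > 2, X is equally likely to be any of {3, 4}.
E[X | X > 2] = (3 + 4) / 2 = 7/2.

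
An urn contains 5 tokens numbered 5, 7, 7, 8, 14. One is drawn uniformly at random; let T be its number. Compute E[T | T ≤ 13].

P(T ≤ 13) = 4/5.
Σ over the event: 5·1/5 + 7·2/5 + 8·1/5 = 27/5.
E[T | T ≤ 13] = (27/5) / (4/5) = 27/4.

27/4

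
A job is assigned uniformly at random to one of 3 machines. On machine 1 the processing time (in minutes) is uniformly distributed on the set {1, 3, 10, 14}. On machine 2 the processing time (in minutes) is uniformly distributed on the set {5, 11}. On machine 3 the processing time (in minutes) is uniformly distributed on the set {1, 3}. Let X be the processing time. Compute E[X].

E[X | machine 1] = (1+3+10+14)/4 = 7.
E[X | machine 2] = (5+11)/2 = 8.
E[X | machine 3] = (1+3)/2 = 2.
E[X] = (1/3)·(7) + (1/3)·(8) + (1/3)·(2) = 17/3.

17/3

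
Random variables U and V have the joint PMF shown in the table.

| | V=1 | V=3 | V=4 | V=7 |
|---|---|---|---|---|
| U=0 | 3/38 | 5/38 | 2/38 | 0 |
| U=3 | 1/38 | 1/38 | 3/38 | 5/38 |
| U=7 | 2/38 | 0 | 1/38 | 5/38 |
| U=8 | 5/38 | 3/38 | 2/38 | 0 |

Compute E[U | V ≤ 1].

P(V ≤ 1) = 11/38.
Σ U·P over the event = 0·(3/38) + 3·(1/38) + 7·(2/38) + 8·(5/38) = 3/2.
E[U | V ≤ 1] = (3/2) / (11/38) = 57/11.

57/11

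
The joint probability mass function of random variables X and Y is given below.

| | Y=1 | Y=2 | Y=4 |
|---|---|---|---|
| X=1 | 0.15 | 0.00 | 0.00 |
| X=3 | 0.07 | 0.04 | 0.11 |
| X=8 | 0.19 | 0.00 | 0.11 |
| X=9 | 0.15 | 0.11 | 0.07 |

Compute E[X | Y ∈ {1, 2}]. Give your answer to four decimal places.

6.1127

P(Y ∈ {1, 2}) = 0.71.
Summing X·P(X=x,Y=y) over the conditioning event gives 4.34.
E[X | Y ∈ {1, 2}] = (4.34) / (0.71) = 6.1127.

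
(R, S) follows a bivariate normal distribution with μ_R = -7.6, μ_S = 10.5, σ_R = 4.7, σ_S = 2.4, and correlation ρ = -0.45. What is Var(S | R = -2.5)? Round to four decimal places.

4.5936

For a bivariate normal, Var(S | R=x) = σ_S²(1 − ρ²).
Var(S | R=-2.5) = (2.4)²·(1 − (-0.45)²) = 5.76·0.7975 = 4.5936.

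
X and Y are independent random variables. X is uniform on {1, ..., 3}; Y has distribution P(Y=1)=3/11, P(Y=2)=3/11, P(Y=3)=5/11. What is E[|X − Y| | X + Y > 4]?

8/13

P(X + Y > 4) = 13/33.
Summing |X−Y|·P(x,y) over outcomes with X + Y > 4 gives 8/33.
E[|X − Y| | X + Y > 4] = (8/33) / (13/33) = 8/13.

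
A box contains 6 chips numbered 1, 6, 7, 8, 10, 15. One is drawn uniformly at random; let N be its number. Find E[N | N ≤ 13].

P(N ≤ 13) = 5/6.
Σ over the event: 1·1/6 + 6·1/6 + 7·1/6 + 8·1/6 + 10·1/6 = 16/3.
E[N | N ≤ 13] = (16/3) / (5/6) = 32/5.

32/5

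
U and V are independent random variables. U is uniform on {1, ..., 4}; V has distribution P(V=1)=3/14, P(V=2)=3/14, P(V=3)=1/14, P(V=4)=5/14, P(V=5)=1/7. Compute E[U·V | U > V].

81/16

P(U > V) = 2/7.
Summing UV·P(x,y) over outcomes with U > V gives 81/56.
E[U·V | U > V] = (81/56) / (2/7) = 81/16.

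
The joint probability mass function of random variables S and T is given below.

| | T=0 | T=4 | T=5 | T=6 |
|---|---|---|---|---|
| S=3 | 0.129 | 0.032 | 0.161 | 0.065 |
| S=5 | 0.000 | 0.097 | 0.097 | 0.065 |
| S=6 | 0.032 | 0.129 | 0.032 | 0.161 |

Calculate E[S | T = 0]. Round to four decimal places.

3.5963

P(T = 0) = 0.161.
Summing S·P(S=x,T=y) over the conditioning event gives 0.579.
E[S | T = 0] = (0.579) / (0.161) = 3.5963.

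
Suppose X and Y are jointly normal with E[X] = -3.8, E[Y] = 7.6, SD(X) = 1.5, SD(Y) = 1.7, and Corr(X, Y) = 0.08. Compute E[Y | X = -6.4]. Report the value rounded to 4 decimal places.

The regression of Y on X has slope ρ·σ_Y/σ_X and passes through (μ_X, μ_Y).
E[Y | X=-6.4] = 7.6 + (0.08)·(1.7/1.5)·(-6.4 − (-3.8)) = 7.6 + (0.090667)·(-2.6) = 7.3643.

7.3643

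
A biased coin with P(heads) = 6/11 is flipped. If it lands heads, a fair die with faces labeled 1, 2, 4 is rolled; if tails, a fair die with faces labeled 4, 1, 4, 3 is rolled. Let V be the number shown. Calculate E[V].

29/11

E[V | heads] = (1+2+4)/3 = 7/3.
E[V | tails] = (4+1+4+3)/4 = 3.
E[V] = (6/11)·(7/3) + (5/11)·(3) = 29/11.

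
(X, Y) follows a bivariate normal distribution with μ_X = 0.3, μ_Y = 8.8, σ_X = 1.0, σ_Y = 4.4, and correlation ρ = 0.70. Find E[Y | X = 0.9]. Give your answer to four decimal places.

10.6480

The regression of Y on X has slope ρ·σ_Y/σ_X and passes through (μ_X, μ_Y).
E[Y | X=0.9] = 8.8 + (0.70)·(4.4/1.0)·(0.9 − (0.3)) = 8.8 + (3.08)·(0.6) = 10.6480.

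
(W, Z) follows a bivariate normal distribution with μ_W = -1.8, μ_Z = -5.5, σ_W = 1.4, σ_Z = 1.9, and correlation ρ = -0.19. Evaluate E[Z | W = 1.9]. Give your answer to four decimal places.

The regression of Z on W has slope ρ·σ_Z/σ_W and passes through (μ_W, μ_Z).
E[Z | W=1.9] = -5.5 + (-0.19)·(1.9/1.4)·(1.9 − (-1.8)) = -5.5 + (-0.25786)·(3.7) = -6.4541.

-6.4541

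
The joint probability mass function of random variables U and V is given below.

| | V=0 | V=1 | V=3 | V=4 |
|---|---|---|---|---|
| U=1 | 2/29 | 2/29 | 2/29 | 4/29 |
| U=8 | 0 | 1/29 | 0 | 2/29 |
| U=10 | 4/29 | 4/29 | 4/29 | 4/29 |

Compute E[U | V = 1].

P(V = 1) = 7/29.
Summing U·P(U=x,V=y) over the conditioning event gives 50/29.
E[U | V = 1] = (50/29) / (7/29) = 50/7.

50/7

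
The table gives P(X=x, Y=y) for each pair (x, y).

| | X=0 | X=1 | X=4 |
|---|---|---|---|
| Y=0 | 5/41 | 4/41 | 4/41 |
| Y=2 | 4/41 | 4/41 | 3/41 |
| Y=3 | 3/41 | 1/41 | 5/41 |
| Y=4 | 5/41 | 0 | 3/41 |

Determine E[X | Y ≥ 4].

3/2

P(Y ≥ 4) = 8/41.
Σ X·P over the event = 0·(5/41) + 4·(3/41) = 12/41.
E[X | Y ≥ 4] = (12/41) / (8/41) = 3/2.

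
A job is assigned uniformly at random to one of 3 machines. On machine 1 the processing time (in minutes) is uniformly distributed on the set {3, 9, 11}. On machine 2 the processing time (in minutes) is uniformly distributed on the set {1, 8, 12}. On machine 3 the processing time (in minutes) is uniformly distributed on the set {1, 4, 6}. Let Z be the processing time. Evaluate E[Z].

55/9

E[Z | machine 1] = (3+9+11)/3 = 23/3.
E[Z | machine 2] = (1+8+12)/3 = 7.
E[Z | machine 3] = (1+4+6)/3 = 11/3.
By the law of total expectation,
E[Z] = (1/3)·(23/3) + (1/3)·(7) + (1/3)·(11/3) = 55/9.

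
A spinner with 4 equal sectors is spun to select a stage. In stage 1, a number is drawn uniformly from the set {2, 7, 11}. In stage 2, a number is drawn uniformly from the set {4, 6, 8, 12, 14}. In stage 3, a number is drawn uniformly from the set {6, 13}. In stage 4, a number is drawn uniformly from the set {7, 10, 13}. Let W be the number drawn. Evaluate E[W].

1049/120

E[W | stage 1] = (2+7+11)/3 = 20/3.
E[W | stage 2] = (4+6+8+12+14)/5 = 44/5.
E[W | stage 3] = (6+13)/2 = 19/2.
E[W | stage 4] = (7+10+13)/3 = 10.
By the law of total expectation,
E[W] = (1/4)·(20/3) + (1/4)·(44/5) + (1/4)·(19/2) + (1/4)·(10) = 1049/120.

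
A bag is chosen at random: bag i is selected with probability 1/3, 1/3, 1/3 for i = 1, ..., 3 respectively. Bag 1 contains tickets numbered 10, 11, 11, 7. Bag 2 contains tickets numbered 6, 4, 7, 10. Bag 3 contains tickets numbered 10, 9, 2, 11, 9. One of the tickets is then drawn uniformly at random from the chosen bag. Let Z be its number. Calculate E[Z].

E[Z | bag 1] = (10+11+11+7)/4 = 39/4.
E[Z | bag 2] = (6+4+7+10)/4 = 27/4.
E[Z | bag 3] = (10+9+2+11+9)/5 = 41/5.
E[Z] = (1/3)·(39/4) + (1/3)·(27/4) + (1/3)·(41/5) = 247/30.

247/30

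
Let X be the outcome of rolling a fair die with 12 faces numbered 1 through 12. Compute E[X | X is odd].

6

Given X is odd, X is equally likely to be any of {1, 3, 5, 7, 9, 11}.
E[X | X is odd] = (1 + 3 + 5 + 7 + 9 + 11) / 6 = 6.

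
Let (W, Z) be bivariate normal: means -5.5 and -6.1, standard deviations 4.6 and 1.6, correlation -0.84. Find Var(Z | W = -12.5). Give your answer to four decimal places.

For a bivariate normal, Var(Z | W=x) = σ_Z²(1 − ρ²).
Var(Z | W=-12.5) = (1.6)²·(1 − (-0.84)²) = 2.56·0.2944 = 0.7537.

0.7537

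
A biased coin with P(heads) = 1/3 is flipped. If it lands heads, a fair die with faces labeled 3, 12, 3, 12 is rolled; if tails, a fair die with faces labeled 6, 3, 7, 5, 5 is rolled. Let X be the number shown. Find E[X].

E[X | heads] = (3+12+3+12)/4 = 15/2.
E[X | tails] = (6+3+7+5+5)/5 = 26/5.
E[X] = (1/3)·(15/2) + (2/3)·(26/5) = 179/30.

179/30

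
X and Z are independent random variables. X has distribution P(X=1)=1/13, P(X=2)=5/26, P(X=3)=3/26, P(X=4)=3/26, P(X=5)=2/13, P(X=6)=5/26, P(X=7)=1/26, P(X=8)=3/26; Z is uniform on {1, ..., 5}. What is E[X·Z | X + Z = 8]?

55/4

P(X + Z = 8) = 8/65.
Summing XZ·P(x,y) over outcomes with X + Z = 8 gives 22/13.
E[X·Z | X + Z = 8] = (22/13) / (8/65) = 55/4.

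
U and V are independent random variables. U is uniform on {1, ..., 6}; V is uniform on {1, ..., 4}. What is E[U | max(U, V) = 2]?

5/3

Outcomes with max(U, V) = 2: (1,2), (2,1), (2,2), each with probability 1/24.
E[U | max(U, V) = 2] = (1 + 2 + 2) / 3 = 5/3.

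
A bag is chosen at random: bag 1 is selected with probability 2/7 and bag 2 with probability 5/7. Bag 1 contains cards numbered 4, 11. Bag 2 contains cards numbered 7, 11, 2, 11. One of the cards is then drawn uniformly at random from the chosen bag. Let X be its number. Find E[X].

E[X | bag 1] = (4+11)/2 = 15/2.
E[X | bag 2] = (7+11+2+11)/4 = 31/4.
E[X] = (2/7)·(15/2) + (5/7)·(31/4) = 215/28.

215/28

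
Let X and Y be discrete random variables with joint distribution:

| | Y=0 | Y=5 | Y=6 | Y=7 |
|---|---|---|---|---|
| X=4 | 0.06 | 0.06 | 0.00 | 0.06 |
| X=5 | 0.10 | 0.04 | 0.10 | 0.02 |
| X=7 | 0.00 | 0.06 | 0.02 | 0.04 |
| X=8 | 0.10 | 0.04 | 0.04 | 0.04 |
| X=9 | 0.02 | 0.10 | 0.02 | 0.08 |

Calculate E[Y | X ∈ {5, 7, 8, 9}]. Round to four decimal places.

P(X ∈ {5, 7, 8, 9}) = 0.82.
Summing Y·P(X=x,Y=y) over the conditioning event gives 3.54.
E[Y | X ∈ {5, 7, 8, 9}] = (3.54) / (0.82) = 4.3171.

4.3171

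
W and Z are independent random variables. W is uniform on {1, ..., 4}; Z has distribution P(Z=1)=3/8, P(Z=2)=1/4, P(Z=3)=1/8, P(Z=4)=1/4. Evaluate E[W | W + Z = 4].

P(W + Z = 4) = 3/16.
Summing W·P(x,y) over outcomes with W + Z = 4 gives 7/16.
E[W | W + Z = 4] = (7/16) / (3/16) = 7/3.

7/3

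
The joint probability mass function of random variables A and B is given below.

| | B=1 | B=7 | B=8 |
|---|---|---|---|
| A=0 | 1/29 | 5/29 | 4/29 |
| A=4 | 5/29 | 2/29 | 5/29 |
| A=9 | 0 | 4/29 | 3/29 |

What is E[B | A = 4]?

P(A = 4) = 12/29.
Σ B·P over the event = 1·(5/29) + 7·(2/29) + 8·(5/29) = 59/29.
E[B | A = 4] = (59/29) / (12/29) = 59/12.

59/12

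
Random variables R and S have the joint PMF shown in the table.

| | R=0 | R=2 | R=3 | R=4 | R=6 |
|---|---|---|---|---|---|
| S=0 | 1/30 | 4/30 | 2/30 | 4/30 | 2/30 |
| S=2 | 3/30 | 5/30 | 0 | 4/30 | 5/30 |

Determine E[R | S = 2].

56/17

P(S = 2) = 17/30.
Σ R·P over the event = 0·(3/30) + 2·(5/30) + 4·(4/30) + 6·(5/30) = 28/15.
E[R | S = 2] = (28/15) / (17/30) = 56/17.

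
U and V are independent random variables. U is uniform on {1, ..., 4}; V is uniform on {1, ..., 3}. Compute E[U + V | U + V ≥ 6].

Outcomes with U + V ≥ 6: (3,3), (4,2), (4,3), each with probability 1/12.
E[U + V | U + V ≥ 6] = (6 + 6 + 7) / 3 = 19/3.

19/3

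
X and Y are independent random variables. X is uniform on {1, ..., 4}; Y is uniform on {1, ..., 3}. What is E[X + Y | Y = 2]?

9/2

Outcomes with Y = 2: (1,2), (2,2), (3,2), (4,2), each with probability 1/12.
E[X + Y | Y = 2] = (3 + 4 + 5 + 6) / 4 = 9/2.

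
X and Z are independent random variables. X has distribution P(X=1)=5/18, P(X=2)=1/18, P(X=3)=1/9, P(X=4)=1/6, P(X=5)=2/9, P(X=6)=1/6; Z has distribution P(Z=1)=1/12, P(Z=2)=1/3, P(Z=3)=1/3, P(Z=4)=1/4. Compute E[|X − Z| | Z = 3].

P(Z = 3) = 1/3.
Summing |X−Z|·P(x,y) over outcomes with Z = 3 gives 31/54.
E[|X − Z| | Z = 3] = (31/54) / (1/3) = 31/18.

31/18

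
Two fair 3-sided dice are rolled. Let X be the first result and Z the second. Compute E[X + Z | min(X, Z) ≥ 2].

Outcomes with min(X, Z) ≥ 2: (2,2), (2,3), (3,2), (3,3), each with probability 1/9.
E[X + Z | min(X, Z) ≥ 2] = (4 + 5 + 5 + 6) / 4 = 5.

5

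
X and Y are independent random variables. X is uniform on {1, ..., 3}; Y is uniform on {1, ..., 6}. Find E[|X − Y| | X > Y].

P(X > Y) = 1/6.
Summing |X−Y|·P(x,y) over outcomes with X > Y gives 2/9.
E[|X − Y| | X > Y] = (2/9) / (1/6) = 4/3.

4/3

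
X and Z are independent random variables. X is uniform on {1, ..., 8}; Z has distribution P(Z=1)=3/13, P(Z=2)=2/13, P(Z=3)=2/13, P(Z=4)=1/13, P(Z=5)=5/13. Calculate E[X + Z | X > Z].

264/31

P(X > Z) = 31/52.
Summing (X+Z)·P(x,y) over outcomes with X > Z gives 66/13.
E[X + Z | X > Z] = (66/13) / (31/52) = 264/31.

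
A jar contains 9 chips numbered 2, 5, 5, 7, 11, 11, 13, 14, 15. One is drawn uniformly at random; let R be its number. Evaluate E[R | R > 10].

P(R > 10) = 5/9.
Σ over the event: 11·2/9 + 13·1/9 + 14·1/9 + 15·1/9 = 64/9.
E[R | R > 10] = (64/9) / (5/9) = 64/5.

64/5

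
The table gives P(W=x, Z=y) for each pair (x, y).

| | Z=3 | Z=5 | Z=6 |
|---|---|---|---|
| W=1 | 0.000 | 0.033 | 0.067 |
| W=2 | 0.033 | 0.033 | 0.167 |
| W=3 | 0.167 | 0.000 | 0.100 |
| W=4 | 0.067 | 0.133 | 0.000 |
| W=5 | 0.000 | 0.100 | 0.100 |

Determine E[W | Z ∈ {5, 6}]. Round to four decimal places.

3.1814

P(Z ∈ {5, 6}) = 0.733.
Σ W·P over the event = 1·(0.033) + 1·(0.067) + 2·(0.033) + 2·(0.167) + 3·(0.100) + 4·(0.133) + 5·(0.100) + 5·(0.100) = 2.332.
E[W | Z ∈ {5, 6}] = (2.332) / (0.733) = 3.1814.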